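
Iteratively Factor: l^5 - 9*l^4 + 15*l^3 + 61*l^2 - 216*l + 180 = (l - 2)*(l^4 - 7*l^3 + l^2 + 63*l - 90) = (l - 3)*(l - 2)*(l^3 - 4*l^2 - 11*l + 30) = (l - 3)*(l - 2)^2*(l^2 - 2*l - 15) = (l - 3)*(l - 2)^2*(l + 3)*(l - 5)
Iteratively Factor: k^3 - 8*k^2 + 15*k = (k)*(k^2 - 8*k + 15) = k*(k - 5)*(k - 3)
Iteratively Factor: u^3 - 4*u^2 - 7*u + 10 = (u - 5)*(u^2 + u - 2) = (u - 5)*(u + 2)*(u - 1)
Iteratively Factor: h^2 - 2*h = (h)*(h - 2)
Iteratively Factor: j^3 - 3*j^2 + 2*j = (j - 2)*(j^2 - j) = j*(j - 2)*(j - 1)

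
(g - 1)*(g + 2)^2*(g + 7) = g^4 + 10*g^3 + 21*g^2 - 4*g - 28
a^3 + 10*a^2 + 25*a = a*(a + 5)^2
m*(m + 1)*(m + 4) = m^3 + 5*m^2 + 4*m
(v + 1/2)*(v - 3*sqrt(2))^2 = v^3 - 6*sqrt(2)*v^2 + v^2/2 - 3*sqrt(2)*v + 18*v + 9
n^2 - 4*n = n*(n - 4)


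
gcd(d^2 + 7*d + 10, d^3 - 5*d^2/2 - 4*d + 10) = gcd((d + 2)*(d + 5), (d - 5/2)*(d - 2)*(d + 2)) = d + 2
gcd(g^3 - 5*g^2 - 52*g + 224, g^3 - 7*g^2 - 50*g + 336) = g^2 - g - 56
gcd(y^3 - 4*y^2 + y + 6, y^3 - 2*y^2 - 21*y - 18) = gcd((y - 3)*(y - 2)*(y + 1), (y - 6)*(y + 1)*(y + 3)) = y + 1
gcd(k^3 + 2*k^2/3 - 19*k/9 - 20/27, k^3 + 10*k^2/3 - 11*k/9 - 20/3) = k^2 + k/3 - 20/9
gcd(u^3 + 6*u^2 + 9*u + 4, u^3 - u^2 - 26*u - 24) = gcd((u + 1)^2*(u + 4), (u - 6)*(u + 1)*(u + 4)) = u^2 + 5*u + 4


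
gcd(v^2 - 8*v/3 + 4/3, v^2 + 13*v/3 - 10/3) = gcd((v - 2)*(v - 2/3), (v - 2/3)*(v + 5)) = v - 2/3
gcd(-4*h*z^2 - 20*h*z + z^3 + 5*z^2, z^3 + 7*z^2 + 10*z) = z^2 + 5*z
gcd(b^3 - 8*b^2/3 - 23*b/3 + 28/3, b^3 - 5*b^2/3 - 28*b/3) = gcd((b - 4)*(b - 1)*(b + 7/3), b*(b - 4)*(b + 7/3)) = b^2 - 5*b/3 - 28/3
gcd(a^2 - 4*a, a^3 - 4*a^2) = a^2 - 4*a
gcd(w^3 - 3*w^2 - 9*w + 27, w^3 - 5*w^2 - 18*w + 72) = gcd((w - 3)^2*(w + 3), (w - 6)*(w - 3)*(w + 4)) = w - 3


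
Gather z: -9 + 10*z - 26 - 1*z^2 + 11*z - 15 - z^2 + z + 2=-2*z^2 + 22*z - 48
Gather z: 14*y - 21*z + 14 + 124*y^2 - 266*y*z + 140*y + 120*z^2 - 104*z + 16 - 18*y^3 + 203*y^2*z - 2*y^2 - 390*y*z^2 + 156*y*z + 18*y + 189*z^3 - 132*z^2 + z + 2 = -18*y^3 + 122*y^2 + 172*y + 189*z^3 + z^2*(-390*y - 12) + z*(203*y^2 - 110*y - 124) + 32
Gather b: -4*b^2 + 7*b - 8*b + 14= -4*b^2 - b + 14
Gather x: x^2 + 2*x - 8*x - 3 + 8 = x^2 - 6*x + 5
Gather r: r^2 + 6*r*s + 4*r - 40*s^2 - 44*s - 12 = r^2 + r*(6*s + 4) - 40*s^2 - 44*s - 12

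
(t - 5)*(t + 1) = t^2 - 4*t - 5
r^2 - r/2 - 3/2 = (r - 3/2)*(r + 1)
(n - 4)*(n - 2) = n^2 - 6*n + 8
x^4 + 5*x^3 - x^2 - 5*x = x*(x - 1)*(x + 1)*(x + 5)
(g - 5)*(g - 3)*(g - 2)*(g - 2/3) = g^4 - 32*g^3/3 + 113*g^2/3 - 152*g/3 + 20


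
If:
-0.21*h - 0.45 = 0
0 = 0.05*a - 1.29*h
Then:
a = -55.29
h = -2.14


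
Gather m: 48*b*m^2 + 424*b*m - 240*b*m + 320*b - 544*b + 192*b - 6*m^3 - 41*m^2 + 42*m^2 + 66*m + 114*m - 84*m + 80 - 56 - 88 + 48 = -32*b - 6*m^3 + m^2*(48*b + 1) + m*(184*b + 96) - 16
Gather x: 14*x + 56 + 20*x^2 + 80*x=20*x^2 + 94*x + 56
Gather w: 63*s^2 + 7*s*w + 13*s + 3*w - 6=63*s^2 + 13*s + w*(7*s + 3) - 6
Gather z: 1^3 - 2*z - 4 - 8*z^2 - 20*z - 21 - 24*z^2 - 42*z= -32*z^2 - 64*z - 24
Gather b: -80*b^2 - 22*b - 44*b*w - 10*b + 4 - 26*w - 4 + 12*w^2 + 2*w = -80*b^2 + b*(-44*w - 32) + 12*w^2 - 24*w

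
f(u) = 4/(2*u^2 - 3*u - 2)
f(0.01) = -1.97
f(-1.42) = 0.64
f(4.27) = 0.18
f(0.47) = -1.35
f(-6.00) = 0.05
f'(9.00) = -0.00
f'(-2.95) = 0.10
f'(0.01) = 2.87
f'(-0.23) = 10.81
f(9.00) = 0.03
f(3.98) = 0.23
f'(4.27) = -0.12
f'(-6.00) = 0.01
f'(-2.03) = 0.29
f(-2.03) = 0.32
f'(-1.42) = 0.88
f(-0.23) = -3.32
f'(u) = 4*(3 - 4*u)/(2*u^2 - 3*u - 2)^2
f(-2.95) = 0.16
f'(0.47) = 0.51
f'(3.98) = -0.16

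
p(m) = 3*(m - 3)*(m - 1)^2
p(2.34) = -3.56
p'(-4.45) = 332.72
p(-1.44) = -79.30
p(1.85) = -2.49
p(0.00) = -9.00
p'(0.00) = 21.00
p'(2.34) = 0.08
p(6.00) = 225.00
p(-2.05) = -140.93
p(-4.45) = -663.85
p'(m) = 3*(m - 3)*(2*m - 2) + 3*(m - 1)^2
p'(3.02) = 12.48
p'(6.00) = 165.00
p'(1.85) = -3.70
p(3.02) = 0.24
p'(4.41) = 63.73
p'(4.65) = 76.10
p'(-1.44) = 82.86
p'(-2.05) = 120.32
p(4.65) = 65.95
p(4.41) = 49.19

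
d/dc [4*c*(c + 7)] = 8*c + 28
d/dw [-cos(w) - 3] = sin(w)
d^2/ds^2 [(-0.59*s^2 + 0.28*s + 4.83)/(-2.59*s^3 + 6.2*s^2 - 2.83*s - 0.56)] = (7.915558*s^6 - 11.269608*s^5 - 387.771174*s^4 + 1232.264448*s^3 - 1309.241682*s^2 + 544.682712*s - 109.647958)/(17.373979*s^9 - 124.77066*s^8 + 355.630569*s^7 - 499.723232*s^6 + 334.629873*s^5 - 59.758548*s^4 - 33.852701*s^3 + 7.621992*s^2 + 2.662464*s + 0.175616)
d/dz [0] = 0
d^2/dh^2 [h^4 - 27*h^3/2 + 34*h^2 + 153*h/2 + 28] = 12*h^2 - 81*h + 68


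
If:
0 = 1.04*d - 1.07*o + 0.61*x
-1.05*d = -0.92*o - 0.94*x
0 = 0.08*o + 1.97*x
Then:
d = 0.00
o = 0.00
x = 0.00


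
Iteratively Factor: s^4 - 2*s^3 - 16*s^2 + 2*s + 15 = (s + 3)*(s^3 - 5*s^2 - s + 5) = (s - 1)*(s + 3)*(s^2 - 4*s - 5) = (s - 5)*(s - 1)*(s + 3)*(s + 1)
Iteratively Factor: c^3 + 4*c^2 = (c)*(c^2 + 4*c) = c^2*(c + 4)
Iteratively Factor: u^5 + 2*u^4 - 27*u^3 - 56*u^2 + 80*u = (u - 1)*(u^4 + 3*u^3 - 24*u^2 - 80*u) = (u - 1)*(u + 4)*(u^3 - u^2 - 20*u) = u*(u - 1)*(u + 4)*(u^2 - u - 20) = u*(u - 1)*(u + 4)^2*(u - 5)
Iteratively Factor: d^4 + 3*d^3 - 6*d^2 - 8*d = (d - 2)*(d^3 + 5*d^2 + 4*d) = (d - 2)*(d + 4)*(d^2 + d) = d*(d - 2)*(d + 4)*(d + 1)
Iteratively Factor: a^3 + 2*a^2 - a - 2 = (a + 1)*(a^2 + a - 2) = (a - 1)*(a + 1)*(a + 2)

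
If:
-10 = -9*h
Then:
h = 10/9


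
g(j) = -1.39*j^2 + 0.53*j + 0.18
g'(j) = 0.53 - 2.78*j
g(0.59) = 0.01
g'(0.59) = -1.11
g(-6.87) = -69.06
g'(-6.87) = 19.63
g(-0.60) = -0.64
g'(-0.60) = 2.20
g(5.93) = -45.56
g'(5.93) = -15.96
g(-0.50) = -0.43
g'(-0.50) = 1.92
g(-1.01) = -1.77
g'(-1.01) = 3.34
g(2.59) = -7.77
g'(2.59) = -6.67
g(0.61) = -0.01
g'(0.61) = -1.17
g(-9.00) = -117.18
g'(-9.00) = 25.55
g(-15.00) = -320.52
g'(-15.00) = 42.23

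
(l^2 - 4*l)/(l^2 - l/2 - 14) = 2*l/(2*l + 7)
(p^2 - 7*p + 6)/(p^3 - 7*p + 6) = (p - 6)/(p^2 + p - 6)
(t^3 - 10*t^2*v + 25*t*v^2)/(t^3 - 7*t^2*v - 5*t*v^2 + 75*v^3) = t/(t + 3*v)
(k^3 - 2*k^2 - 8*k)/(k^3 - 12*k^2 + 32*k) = (k + 2)/(k - 8)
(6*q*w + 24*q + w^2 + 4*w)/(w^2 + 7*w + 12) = (6*q + w)/(w + 3)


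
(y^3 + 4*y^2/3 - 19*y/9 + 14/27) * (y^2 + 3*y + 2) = y^5 + 13*y^4/3 + 35*y^3/9 - 85*y^2/27 - 8*y/3 + 28/27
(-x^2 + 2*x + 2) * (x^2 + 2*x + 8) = -x^4 - 2*x^2 + 20*x + 16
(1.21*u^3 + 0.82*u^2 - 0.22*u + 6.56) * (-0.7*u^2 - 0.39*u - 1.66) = -0.847*u^5 - 1.0459*u^4 - 2.1744*u^3 - 5.8674*u^2 - 2.1932*u - 10.8896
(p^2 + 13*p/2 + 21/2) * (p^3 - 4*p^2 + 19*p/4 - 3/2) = p^5 + 5*p^4/2 - 43*p^3/4 - 101*p^2/8 + 321*p/8 - 63/4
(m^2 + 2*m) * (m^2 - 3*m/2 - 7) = m^4 + m^3/2 - 10*m^2 - 14*m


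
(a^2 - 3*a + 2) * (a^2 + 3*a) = a^4 - 7*a^2 + 6*a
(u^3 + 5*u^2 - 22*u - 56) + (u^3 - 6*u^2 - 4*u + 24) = 2*u^3 - u^2 - 26*u - 32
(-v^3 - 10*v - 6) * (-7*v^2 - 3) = 7*v^5 + 73*v^3 + 42*v^2 + 30*v + 18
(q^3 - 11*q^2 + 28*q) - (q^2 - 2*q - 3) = q^3 - 12*q^2 + 30*q + 3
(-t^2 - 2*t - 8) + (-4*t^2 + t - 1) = -5*t^2 - t - 9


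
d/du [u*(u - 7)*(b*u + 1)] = 3*b*u^2 - 14*b*u + 2*u - 7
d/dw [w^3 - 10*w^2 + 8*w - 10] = 3*w^2 - 20*w + 8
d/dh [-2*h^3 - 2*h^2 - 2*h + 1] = -6*h^2 - 4*h - 2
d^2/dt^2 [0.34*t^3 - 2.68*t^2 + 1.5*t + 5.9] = 2.04*t - 5.36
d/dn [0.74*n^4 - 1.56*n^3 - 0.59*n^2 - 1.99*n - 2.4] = 2.96*n^3 - 4.68*n^2 - 1.18*n - 1.99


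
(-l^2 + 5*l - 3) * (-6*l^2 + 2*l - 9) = 6*l^4 - 32*l^3 + 37*l^2 - 51*l + 27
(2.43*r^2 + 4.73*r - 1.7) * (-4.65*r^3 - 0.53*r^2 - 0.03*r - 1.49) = -11.2995*r^5 - 23.2824*r^4 + 5.3252*r^3 - 2.8616*r^2 - 6.9967*r + 2.533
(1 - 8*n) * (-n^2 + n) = 8*n^3 - 9*n^2 + n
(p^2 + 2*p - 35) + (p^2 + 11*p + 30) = 2*p^2 + 13*p - 5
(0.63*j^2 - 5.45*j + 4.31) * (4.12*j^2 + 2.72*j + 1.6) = 2.5956*j^4 - 20.7404*j^3 + 3.94119999999999*j^2 + 3.0032*j + 6.896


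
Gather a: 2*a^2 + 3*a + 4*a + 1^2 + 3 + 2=2*a^2 + 7*a + 6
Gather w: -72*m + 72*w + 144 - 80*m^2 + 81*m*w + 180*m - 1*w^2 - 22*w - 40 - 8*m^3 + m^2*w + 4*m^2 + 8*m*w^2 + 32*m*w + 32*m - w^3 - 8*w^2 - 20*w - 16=-8*m^3 - 76*m^2 + 140*m - w^3 + w^2*(8*m - 9) + w*(m^2 + 113*m + 30) + 88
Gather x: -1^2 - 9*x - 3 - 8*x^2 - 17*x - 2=-8*x^2 - 26*x - 6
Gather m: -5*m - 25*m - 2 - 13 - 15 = -30*m - 30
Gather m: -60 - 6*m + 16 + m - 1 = -5*m - 45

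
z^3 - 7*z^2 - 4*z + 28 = (z - 7)*(z - 2)*(z + 2)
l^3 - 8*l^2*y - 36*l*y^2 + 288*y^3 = (l - 8*y)*(l - 6*y)*(l + 6*y)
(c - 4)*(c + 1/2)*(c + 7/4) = c^3 - 7*c^2/4 - 65*c/8 - 7/2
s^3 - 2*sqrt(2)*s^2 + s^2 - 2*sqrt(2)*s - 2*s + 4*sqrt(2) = (s - 1)*(s + 2)*(s - 2*sqrt(2))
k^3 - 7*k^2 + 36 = (k - 6)*(k - 3)*(k + 2)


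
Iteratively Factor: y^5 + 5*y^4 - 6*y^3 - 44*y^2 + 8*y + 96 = (y + 4)*(y^4 + y^3 - 10*y^2 - 4*y + 24) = (y + 3)*(y + 4)*(y^3 - 2*y^2 - 4*y + 8) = (y - 2)*(y + 3)*(y + 4)*(y^2 - 4) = (y - 2)^2*(y + 3)*(y + 4)*(y + 2)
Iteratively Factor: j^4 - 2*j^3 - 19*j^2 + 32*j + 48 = (j - 3)*(j^3 + j^2 - 16*j - 16) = (j - 3)*(j + 4)*(j^2 - 3*j - 4) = (j - 3)*(j + 1)*(j + 4)*(j - 4)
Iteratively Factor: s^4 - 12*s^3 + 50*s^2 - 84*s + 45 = (s - 3)*(s^3 - 9*s^2 + 23*s - 15) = (s - 3)*(s - 1)*(s^2 - 8*s + 15) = (s - 5)*(s - 3)*(s - 1)*(s - 3)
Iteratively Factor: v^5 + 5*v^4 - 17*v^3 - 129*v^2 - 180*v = (v + 4)*(v^4 + v^3 - 21*v^2 - 45*v) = (v + 3)*(v + 4)*(v^3 - 2*v^2 - 15*v) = v*(v + 3)*(v + 4)*(v^2 - 2*v - 15) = v*(v - 5)*(v + 3)*(v + 4)*(v + 3)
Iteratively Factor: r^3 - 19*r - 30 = (r - 5)*(r^2 + 5*r + 6) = (r - 5)*(r + 3)*(r + 2)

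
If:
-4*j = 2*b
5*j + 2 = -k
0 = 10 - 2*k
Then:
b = 14/5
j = -7/5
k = 5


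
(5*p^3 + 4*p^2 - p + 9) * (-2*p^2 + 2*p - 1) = -10*p^5 + 2*p^4 + 5*p^3 - 24*p^2 + 19*p - 9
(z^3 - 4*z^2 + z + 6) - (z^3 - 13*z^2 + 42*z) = 9*z^2 - 41*z + 6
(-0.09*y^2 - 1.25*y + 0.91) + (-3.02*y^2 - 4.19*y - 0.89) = -3.11*y^2 - 5.44*y + 0.02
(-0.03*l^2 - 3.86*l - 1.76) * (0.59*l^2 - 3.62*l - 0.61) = -0.0177*l^4 - 2.1688*l^3 + 12.9531*l^2 + 8.7258*l + 1.0736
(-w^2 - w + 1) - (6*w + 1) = -w^2 - 7*w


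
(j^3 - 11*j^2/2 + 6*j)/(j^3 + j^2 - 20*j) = (j - 3/2)/(j + 5)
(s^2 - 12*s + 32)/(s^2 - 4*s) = (s - 8)/s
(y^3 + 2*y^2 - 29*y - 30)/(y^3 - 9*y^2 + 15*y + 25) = (y + 6)/(y - 5)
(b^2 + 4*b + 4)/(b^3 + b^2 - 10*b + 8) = (b^2 + 4*b + 4)/(b^3 + b^2 - 10*b + 8)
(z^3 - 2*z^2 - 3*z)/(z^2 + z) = z - 3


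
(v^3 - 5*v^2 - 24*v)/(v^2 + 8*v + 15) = v*(v - 8)/(v + 5)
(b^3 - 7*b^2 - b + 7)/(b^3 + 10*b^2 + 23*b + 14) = (b^2 - 8*b + 7)/(b^2 + 9*b + 14)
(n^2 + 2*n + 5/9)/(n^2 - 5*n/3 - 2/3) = (n + 5/3)/(n - 2)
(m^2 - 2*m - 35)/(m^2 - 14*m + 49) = (m + 5)/(m - 7)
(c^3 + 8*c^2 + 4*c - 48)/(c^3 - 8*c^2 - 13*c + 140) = (c^2 + 4*c - 12)/(c^2 - 12*c + 35)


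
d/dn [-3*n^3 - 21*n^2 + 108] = 3*n*(-3*n - 14)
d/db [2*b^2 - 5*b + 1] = 4*b - 5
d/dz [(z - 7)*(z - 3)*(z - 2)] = 3*z^2 - 24*z + 41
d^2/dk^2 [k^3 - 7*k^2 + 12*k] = 6*k - 14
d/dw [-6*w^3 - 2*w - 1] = -18*w^2 - 2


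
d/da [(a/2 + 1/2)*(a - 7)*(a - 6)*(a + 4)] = 2*a^3 - 12*a^2 - 19*a + 79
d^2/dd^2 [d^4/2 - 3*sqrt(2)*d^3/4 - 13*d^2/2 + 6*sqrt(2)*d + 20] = 6*d^2 - 9*sqrt(2)*d/2 - 13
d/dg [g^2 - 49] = 2*g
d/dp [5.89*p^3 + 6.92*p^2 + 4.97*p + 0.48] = 17.67*p^2 + 13.84*p + 4.97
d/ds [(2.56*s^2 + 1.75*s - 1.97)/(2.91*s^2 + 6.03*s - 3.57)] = (10.3443*s^2 - 6.813*s + 5.6316)/(8.4681*s^4 + 35.0946*s^3 + 15.5835*s^2 - 43.0542*s + 12.7449)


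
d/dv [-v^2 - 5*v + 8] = -2*v - 5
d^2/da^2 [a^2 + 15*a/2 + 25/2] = 2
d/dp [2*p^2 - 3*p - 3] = 4*p - 3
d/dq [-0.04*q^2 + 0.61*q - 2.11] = 0.61 - 0.08*q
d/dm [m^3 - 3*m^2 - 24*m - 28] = 3*m^2 - 6*m - 24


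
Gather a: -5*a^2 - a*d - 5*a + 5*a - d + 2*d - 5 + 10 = -5*a^2 - a*d + d + 5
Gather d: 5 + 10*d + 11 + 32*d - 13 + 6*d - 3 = 48*d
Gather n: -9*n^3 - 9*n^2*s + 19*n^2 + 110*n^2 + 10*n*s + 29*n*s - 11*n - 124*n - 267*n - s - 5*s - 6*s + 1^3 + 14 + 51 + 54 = -9*n^3 + n^2*(129 - 9*s) + n*(39*s - 402) - 12*s + 120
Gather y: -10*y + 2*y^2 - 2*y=2*y^2 - 12*y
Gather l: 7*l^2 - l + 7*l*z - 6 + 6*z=7*l^2 + l*(7*z - 1) + 6*z - 6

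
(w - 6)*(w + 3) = w^2 - 3*w - 18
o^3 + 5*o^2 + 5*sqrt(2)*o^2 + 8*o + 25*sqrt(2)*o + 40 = (o + 5)*(o + sqrt(2))*(o + 4*sqrt(2))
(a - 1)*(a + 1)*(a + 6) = a^3 + 6*a^2 - a - 6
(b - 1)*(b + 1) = b^2 - 1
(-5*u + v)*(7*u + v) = -35*u^2 + 2*u*v + v^2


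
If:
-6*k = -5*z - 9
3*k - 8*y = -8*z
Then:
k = 5*z/6 + 3/2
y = 21*z/16 + 9/16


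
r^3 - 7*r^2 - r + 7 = (r - 7)*(r - 1)*(r + 1)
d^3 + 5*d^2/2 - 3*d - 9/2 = (d - 3/2)*(d + 1)*(d + 3)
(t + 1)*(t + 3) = t^2 + 4*t + 3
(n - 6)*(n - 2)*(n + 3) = n^3 - 5*n^2 - 12*n + 36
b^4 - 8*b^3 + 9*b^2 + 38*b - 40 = (b - 5)*(b - 4)*(b - 1)*(b + 2)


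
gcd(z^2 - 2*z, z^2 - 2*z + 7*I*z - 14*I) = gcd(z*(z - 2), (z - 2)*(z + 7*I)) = z - 2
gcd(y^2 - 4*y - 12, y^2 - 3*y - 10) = y + 2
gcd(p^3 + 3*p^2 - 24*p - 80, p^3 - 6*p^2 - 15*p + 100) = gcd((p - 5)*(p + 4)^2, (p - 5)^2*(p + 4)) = p^2 - p - 20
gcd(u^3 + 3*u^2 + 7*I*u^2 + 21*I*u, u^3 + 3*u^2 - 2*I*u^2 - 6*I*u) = u^2 + 3*u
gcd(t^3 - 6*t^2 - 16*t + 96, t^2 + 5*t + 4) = t + 4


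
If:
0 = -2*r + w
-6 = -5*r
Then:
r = 6/5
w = 12/5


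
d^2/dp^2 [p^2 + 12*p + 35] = 2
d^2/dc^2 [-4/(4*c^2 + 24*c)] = 2*(c*(c + 6) - 4*(c + 3)^2)/(c^3*(c + 6)^3)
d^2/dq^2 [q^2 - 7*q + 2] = 2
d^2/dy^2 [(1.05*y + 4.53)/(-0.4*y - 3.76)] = 1.7088/(0.4*y + 3.76)^3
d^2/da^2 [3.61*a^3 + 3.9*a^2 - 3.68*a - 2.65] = 21.66*a + 7.8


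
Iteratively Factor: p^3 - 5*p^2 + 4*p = (p)*(p^2 - 5*p + 4) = p*(p - 1)*(p - 4)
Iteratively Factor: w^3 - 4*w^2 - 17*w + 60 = (w - 5)*(w^2 + w - 12) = (w - 5)*(w - 3)*(w + 4)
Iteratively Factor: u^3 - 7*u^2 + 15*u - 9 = (u - 3)*(u^2 - 4*u + 3) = (u - 3)*(u - 1)*(u - 3)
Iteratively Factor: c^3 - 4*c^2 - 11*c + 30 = (c + 3)*(c^2 - 7*c + 10) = (c - 2)*(c + 3)*(c - 5)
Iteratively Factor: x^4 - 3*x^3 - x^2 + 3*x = (x - 1)*(x^3 - 2*x^2 - 3*x) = x*(x - 1)*(x^2 - 2*x - 3) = x*(x - 1)*(x + 1)*(x - 3)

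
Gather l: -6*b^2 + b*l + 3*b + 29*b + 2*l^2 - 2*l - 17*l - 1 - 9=-6*b^2 + 32*b + 2*l^2 + l*(b - 19) - 10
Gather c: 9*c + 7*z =9*c + 7*z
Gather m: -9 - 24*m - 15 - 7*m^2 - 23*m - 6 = -7*m^2 - 47*m - 30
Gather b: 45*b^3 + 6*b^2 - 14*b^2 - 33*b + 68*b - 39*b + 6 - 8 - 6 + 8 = 45*b^3 - 8*b^2 - 4*b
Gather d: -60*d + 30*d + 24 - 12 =12 - 30*d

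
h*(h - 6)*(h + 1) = h^3 - 5*h^2 - 6*h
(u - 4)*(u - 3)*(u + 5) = u^3 - 2*u^2 - 23*u + 60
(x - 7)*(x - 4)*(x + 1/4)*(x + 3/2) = x^4 - 37*x^3/4 + 73*x^2/8 + 359*x/8 + 21/2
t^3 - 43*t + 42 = (t - 6)*(t - 1)*(t + 7)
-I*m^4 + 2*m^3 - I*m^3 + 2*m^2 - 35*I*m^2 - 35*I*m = m*(m - 5*I)*(m + 7*I)*(-I*m - I)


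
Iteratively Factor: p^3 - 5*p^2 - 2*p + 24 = (p - 4)*(p^2 - p - 6) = (p - 4)*(p - 3)*(p + 2)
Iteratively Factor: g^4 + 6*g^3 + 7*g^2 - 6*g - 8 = (g + 2)*(g^3 + 4*g^2 - g - 4) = (g + 1)*(g + 2)*(g^2 + 3*g - 4) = (g - 1)*(g + 1)*(g + 2)*(g + 4)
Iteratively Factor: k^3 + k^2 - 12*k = (k + 4)*(k^2 - 3*k) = (k - 3)*(k + 4)*(k)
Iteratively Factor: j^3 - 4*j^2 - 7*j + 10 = (j - 5)*(j^2 + j - 2) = (j - 5)*(j - 1)*(j + 2)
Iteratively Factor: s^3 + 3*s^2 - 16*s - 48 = (s + 4)*(s^2 - s - 12) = (s + 3)*(s + 4)*(s - 4)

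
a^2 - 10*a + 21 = (a - 7)*(a - 3)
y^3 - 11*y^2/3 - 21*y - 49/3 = (y - 7)*(y + 1)*(y + 7/3)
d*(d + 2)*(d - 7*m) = d^3 - 7*d^2*m + 2*d^2 - 14*d*m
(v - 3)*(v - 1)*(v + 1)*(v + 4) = v^4 + v^3 - 13*v^2 - v + 12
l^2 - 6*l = l*(l - 6)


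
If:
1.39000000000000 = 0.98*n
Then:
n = 1.42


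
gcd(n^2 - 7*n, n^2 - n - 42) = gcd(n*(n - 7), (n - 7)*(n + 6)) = n - 7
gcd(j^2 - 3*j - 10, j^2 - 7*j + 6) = 1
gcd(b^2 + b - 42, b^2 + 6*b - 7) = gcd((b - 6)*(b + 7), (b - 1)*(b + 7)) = b + 7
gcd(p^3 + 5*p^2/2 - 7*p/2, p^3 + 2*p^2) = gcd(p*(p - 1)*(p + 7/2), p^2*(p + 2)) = p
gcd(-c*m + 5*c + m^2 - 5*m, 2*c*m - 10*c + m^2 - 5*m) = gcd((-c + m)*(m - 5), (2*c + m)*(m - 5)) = m - 5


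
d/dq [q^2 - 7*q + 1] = 2*q - 7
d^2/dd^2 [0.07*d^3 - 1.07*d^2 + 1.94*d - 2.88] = 0.42*d - 2.14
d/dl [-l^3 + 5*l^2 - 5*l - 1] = -3*l^2 + 10*l - 5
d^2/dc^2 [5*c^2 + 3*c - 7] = 10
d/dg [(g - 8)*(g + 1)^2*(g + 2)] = 4*g^3 - 12*g^2 - 54*g - 38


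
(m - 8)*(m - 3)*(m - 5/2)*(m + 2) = m^4 - 23*m^3/2 + 49*m^2/2 + 43*m - 120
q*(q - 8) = q^2 - 8*q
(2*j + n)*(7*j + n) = 14*j^2 + 9*j*n + n^2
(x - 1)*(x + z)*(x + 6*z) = x^3 + 7*x^2*z - x^2 + 6*x*z^2 - 7*x*z - 6*z^2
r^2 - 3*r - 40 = (r - 8)*(r + 5)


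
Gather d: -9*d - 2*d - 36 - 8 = -11*d - 44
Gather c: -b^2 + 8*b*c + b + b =-b^2 + 8*b*c + 2*b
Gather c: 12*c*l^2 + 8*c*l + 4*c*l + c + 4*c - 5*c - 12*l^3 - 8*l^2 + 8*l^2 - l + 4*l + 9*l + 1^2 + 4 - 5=c*(12*l^2 + 12*l) - 12*l^3 + 12*l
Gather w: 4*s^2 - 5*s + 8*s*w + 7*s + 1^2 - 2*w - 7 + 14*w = 4*s^2 + 2*s + w*(8*s + 12) - 6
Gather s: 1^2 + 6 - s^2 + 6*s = -s^2 + 6*s + 7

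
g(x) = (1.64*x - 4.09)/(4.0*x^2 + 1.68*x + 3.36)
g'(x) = (-8.0*x - 1.68)*(1.64*x - 4.09)/(4.0*x^2 + 1.68*x + 3.36)^2 + 1.64/(4.0*x^2 + 1.68*x + 3.36) = (-6.56*x^2 + 32.72*x + 12.3816)/(16.0*x^4 + 13.44*x^3 + 29.7024*x^2 + 11.2896*x + 11.2896)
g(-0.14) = -1.35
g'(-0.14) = 0.75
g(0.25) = -0.91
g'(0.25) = 1.24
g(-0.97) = -1.03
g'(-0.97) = -0.85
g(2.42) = -0.00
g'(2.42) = 0.06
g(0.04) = -1.17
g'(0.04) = 1.16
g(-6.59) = -0.09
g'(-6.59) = -0.02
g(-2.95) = -0.27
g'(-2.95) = -0.13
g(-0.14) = -1.35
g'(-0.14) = 0.75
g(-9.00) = -0.06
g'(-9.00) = -0.01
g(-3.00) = -0.26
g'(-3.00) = -0.12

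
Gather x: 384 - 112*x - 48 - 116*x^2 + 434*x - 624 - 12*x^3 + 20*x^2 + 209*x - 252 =-12*x^3 - 96*x^2 + 531*x - 540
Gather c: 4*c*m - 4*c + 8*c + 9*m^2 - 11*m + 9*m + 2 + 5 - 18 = c*(4*m + 4) + 9*m^2 - 2*m - 11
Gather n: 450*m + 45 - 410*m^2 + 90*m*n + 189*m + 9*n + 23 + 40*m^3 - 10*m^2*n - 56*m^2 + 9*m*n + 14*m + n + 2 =40*m^3 - 466*m^2 + 653*m + n*(-10*m^2 + 99*m + 10) + 70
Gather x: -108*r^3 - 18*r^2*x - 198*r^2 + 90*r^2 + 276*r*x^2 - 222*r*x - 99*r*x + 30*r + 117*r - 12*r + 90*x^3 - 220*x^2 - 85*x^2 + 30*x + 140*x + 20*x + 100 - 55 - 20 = -108*r^3 - 108*r^2 + 135*r + 90*x^3 + x^2*(276*r - 305) + x*(-18*r^2 - 321*r + 190) + 25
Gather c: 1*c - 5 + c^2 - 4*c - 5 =c^2 - 3*c - 10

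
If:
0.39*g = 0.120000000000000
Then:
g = 0.31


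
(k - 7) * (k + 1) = k^2 - 6*k - 7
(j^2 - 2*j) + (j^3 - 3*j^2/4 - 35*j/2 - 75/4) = j^3 + j^2/4 - 39*j/2 - 75/4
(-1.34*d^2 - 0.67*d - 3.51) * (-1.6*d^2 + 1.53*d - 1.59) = 2.144*d^4 - 0.9782*d^3 + 6.7215*d^2 - 4.305*d + 5.5809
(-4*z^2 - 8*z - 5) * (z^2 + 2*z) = -4*z^4 - 16*z^3 - 21*z^2 - 10*z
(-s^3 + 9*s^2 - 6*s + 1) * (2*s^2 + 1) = -2*s^5 + 18*s^4 - 13*s^3 + 11*s^2 - 6*s + 1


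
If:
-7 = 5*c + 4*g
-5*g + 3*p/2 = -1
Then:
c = -6*p/25 - 39/25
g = 3*p/10 + 1/5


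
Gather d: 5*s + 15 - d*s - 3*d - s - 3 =d*(-s - 3) + 4*s + 12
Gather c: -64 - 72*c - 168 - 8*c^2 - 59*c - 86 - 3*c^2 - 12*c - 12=-11*c^2 - 143*c - 330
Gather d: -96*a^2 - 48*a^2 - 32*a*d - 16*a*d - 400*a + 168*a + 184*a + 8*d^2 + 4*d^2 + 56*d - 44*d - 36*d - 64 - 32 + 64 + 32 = -144*a^2 - 48*a + 12*d^2 + d*(-48*a - 24)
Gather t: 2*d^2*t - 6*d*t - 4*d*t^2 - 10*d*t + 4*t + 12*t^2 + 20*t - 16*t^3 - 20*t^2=-16*t^3 + t^2*(-4*d - 8) + t*(2*d^2 - 16*d + 24)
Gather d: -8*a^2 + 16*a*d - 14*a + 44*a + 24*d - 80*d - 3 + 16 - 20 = -8*a^2 + 30*a + d*(16*a - 56) - 7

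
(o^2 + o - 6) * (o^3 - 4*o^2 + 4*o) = o^5 - 3*o^4 - 6*o^3 + 28*o^2 - 24*o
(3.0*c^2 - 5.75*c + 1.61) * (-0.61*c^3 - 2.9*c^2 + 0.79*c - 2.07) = -1.83*c^5 - 5.1925*c^4 + 18.0629*c^3 - 15.4215*c^2 + 13.1744*c - 3.3327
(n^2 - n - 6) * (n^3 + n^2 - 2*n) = n^5 - 9*n^3 - 4*n^2 + 12*n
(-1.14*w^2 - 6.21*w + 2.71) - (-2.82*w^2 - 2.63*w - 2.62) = 1.68*w^2 - 3.58*w + 5.33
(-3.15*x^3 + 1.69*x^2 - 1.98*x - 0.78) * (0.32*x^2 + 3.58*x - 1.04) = -1.008*x^5 - 10.7362*x^4 + 8.6926*x^3 - 9.0956*x^2 - 0.7332*x + 0.8112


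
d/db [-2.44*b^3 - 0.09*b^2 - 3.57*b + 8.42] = -7.32*b^2 - 0.18*b - 3.57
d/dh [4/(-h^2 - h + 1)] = 4*(2*h + 1)/(h^2 + h - 1)^2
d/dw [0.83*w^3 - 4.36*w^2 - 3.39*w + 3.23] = 2.49*w^2 - 8.72*w - 3.39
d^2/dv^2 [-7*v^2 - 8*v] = -14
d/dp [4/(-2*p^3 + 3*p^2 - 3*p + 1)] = 12*(2*p^2 - 2*p + 1)/(2*p^3 - 3*p^2 + 3*p - 1)^2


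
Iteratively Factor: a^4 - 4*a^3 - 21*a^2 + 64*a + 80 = (a - 5)*(a^3 + a^2 - 16*a - 16) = (a - 5)*(a - 4)*(a^2 + 5*a + 4) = (a - 5)*(a - 4)*(a + 1)*(a + 4)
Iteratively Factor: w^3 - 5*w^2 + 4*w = (w)*(w^2 - 5*w + 4) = w*(w - 1)*(w - 4)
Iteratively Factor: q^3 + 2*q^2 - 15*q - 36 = (q + 3)*(q^2 - q - 12) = (q - 4)*(q + 3)*(q + 3)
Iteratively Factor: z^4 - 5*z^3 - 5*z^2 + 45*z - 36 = (z + 3)*(z^3 - 8*z^2 + 19*z - 12) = (z - 1)*(z + 3)*(z^2 - 7*z + 12) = (z - 4)*(z - 1)*(z + 3)*(z - 3)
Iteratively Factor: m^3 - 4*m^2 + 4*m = (m - 2)*(m^2 - 2*m) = (m - 2)^2*(m)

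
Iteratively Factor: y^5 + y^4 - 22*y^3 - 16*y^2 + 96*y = (y + 3)*(y^4 - 2*y^3 - 16*y^2 + 32*y) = y*(y + 3)*(y^3 - 2*y^2 - 16*y + 32) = y*(y + 3)*(y + 4)*(y^2 - 6*y + 8) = y*(y - 4)*(y + 3)*(y + 4)*(y - 2)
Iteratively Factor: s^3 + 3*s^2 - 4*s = (s)*(s^2 + 3*s - 4) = s*(s + 4)*(s - 1)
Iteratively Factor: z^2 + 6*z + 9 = (z + 3)*(z + 3)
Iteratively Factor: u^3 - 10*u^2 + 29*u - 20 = (u - 5)*(u^2 - 5*u + 4) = (u - 5)*(u - 4)*(u - 1)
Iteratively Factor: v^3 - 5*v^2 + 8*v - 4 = (v - 2)*(v^2 - 3*v + 2) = (v - 2)^2*(v - 1)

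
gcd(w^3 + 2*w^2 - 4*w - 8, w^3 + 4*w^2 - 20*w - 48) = w + 2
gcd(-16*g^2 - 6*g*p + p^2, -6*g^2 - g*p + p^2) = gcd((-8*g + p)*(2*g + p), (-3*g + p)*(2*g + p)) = 2*g + p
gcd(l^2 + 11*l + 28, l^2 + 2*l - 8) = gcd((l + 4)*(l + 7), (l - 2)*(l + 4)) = l + 4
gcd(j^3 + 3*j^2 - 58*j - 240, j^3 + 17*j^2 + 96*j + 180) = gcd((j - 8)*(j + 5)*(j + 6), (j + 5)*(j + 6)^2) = j^2 + 11*j + 30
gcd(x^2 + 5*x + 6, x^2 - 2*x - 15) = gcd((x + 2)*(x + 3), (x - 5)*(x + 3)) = x + 3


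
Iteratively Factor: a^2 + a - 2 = (a - 1)*(a + 2)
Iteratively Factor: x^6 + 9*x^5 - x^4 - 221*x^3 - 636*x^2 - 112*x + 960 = (x + 4)*(x^5 + 5*x^4 - 21*x^3 - 137*x^2 - 88*x + 240) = (x - 5)*(x + 4)*(x^4 + 10*x^3 + 29*x^2 + 8*x - 48) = (x - 5)*(x - 1)*(x + 4)*(x^3 + 11*x^2 + 40*x + 48) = (x - 5)*(x - 1)*(x + 4)^2*(x^2 + 7*x + 12) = (x - 5)*(x - 1)*(x + 4)^3*(x + 3)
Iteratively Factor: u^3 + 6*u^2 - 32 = (u - 2)*(u^2 + 8*u + 16) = (u - 2)*(u + 4)*(u + 4)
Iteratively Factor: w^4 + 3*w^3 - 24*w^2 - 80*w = (w + 4)*(w^3 - w^2 - 20*w) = (w + 4)^2*(w^2 - 5*w) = (w - 5)*(w + 4)^2*(w)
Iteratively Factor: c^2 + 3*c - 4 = (c + 4)*(c - 1)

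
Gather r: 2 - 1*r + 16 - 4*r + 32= 50 - 5*r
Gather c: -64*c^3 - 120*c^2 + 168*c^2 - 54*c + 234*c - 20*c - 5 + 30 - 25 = -64*c^3 + 48*c^2 + 160*c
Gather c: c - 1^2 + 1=c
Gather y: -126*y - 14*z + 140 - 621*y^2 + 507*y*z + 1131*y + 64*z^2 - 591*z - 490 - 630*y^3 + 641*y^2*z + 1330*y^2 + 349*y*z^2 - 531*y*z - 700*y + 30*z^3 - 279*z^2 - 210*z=-630*y^3 + y^2*(641*z + 709) + y*(349*z^2 - 24*z + 305) + 30*z^3 - 215*z^2 - 815*z - 350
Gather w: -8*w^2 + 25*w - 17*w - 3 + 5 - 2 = -8*w^2 + 8*w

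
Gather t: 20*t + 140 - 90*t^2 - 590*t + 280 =-90*t^2 - 570*t + 420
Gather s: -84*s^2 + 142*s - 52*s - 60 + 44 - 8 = -84*s^2 + 90*s - 24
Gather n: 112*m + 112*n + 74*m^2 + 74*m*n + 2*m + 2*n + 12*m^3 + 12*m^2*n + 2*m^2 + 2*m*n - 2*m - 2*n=12*m^3 + 76*m^2 + 112*m + n*(12*m^2 + 76*m + 112)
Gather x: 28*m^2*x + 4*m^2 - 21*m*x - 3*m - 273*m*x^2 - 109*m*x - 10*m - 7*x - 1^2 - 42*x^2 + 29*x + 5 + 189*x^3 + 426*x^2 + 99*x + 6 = 4*m^2 - 13*m + 189*x^3 + x^2*(384 - 273*m) + x*(28*m^2 - 130*m + 121) + 10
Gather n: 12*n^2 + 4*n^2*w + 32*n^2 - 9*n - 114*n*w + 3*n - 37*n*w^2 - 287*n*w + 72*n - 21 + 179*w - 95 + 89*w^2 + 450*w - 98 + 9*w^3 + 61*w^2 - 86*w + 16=n^2*(4*w + 44) + n*(-37*w^2 - 401*w + 66) + 9*w^3 + 150*w^2 + 543*w - 198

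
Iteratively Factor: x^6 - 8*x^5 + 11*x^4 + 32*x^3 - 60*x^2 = (x - 3)*(x^5 - 5*x^4 - 4*x^3 + 20*x^2) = (x - 5)*(x - 3)*(x^4 - 4*x^2) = (x - 5)*(x - 3)*(x - 2)*(x^3 + 2*x^2) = x*(x - 5)*(x - 3)*(x - 2)*(x^2 + 2*x) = x^2*(x - 5)*(x - 3)*(x - 2)*(x + 2)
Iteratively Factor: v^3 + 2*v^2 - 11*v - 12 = (v + 1)*(v^2 + v - 12) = (v + 1)*(v + 4)*(v - 3)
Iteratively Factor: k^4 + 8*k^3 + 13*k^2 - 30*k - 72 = (k + 3)*(k^3 + 5*k^2 - 2*k - 24) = (k + 3)*(k + 4)*(k^2 + k - 6) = (k - 2)*(k + 3)*(k + 4)*(k + 3)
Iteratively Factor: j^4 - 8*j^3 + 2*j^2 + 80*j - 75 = (j - 1)*(j^3 - 7*j^2 - 5*j + 75) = (j - 1)*(j + 3)*(j^2 - 10*j + 25) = (j - 5)*(j - 1)*(j + 3)*(j - 5)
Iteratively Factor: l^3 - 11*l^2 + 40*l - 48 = (l - 4)*(l^2 - 7*l + 12) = (l - 4)*(l - 3)*(l - 4)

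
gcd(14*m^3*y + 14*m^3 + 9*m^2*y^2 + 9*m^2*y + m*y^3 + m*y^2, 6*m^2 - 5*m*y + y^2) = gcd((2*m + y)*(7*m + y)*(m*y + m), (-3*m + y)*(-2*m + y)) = 1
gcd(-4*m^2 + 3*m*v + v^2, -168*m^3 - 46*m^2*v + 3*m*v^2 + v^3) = 4*m + v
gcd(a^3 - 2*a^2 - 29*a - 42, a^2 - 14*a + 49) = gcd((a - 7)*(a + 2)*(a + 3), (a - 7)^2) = a - 7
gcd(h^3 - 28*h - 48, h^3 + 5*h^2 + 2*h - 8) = h^2 + 6*h + 8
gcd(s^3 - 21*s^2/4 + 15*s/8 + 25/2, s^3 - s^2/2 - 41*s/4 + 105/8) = s - 5/2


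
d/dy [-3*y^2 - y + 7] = -6*y - 1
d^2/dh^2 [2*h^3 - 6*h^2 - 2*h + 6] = 12*h - 12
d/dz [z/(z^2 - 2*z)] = -1/(z - 2)^2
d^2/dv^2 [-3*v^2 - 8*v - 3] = -6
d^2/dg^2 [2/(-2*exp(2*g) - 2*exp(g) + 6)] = (-2*(2*exp(g) + 1)^2*exp(g) + (4*exp(g) + 1)*(exp(2*g) + exp(g) - 3))*exp(g)/(exp(2*g) + exp(g) - 3)^3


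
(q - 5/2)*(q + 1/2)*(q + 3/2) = q^3 - q^2/2 - 17*q/4 - 15/8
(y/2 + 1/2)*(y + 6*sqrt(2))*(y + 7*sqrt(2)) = y^3/2 + y^2/2 + 13*sqrt(2)*y^2/2 + 13*sqrt(2)*y/2 + 42*y + 42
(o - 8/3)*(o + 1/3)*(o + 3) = o^3 + 2*o^2/3 - 71*o/9 - 8/3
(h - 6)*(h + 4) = h^2 - 2*h - 24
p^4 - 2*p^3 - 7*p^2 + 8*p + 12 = (p - 3)*(p - 2)*(p + 1)*(p + 2)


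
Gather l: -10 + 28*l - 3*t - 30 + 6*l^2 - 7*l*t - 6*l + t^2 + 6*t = 6*l^2 + l*(22 - 7*t) + t^2 + 3*t - 40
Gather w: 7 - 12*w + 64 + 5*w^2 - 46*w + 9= 5*w^2 - 58*w + 80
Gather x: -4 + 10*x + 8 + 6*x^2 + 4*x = 6*x^2 + 14*x + 4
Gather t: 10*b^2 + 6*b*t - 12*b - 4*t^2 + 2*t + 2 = 10*b^2 - 12*b - 4*t^2 + t*(6*b + 2) + 2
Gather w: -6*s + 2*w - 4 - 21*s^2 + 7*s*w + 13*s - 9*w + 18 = -21*s^2 + 7*s + w*(7*s - 7) + 14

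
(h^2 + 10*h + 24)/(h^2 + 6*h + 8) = (h + 6)/(h + 2)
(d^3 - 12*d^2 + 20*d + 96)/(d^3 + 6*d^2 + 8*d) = (d^2 - 14*d + 48)/(d*(d + 4))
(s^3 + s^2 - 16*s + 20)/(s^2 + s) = (s^3 + s^2 - 16*s + 20)/(s*(s + 1))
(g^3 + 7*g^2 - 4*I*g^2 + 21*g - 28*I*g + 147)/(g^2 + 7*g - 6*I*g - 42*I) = (g^2 - 4*I*g + 21)/(g - 6*I)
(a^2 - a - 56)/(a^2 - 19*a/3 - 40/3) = 3*(a + 7)/(3*a + 5)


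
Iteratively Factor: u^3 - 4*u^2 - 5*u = (u)*(u^2 - 4*u - 5) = u*(u - 5)*(u + 1)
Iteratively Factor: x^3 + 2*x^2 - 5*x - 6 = (x + 3)*(x^2 - x - 2) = (x + 1)*(x + 3)*(x - 2)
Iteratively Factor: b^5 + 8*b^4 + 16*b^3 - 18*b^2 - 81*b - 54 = (b - 2)*(b^4 + 10*b^3 + 36*b^2 + 54*b + 27) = (b - 2)*(b + 1)*(b^3 + 9*b^2 + 27*b + 27) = (b - 2)*(b + 1)*(b + 3)*(b^2 + 6*b + 9) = (b - 2)*(b + 1)*(b + 3)^2*(b + 3)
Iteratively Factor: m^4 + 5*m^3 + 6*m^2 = (m + 3)*(m^3 + 2*m^2) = m*(m + 3)*(m^2 + 2*m) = m^2*(m + 3)*(m + 2)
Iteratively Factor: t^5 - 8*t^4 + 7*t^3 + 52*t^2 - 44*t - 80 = (t - 4)*(t^4 - 4*t^3 - 9*t^2 + 16*t + 20) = (t - 4)*(t + 2)*(t^3 - 6*t^2 + 3*t + 10) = (t - 4)*(t + 1)*(t + 2)*(t^2 - 7*t + 10) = (t - 4)*(t - 2)*(t + 1)*(t + 2)*(t - 5)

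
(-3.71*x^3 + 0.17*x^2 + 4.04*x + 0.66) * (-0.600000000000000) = 2.226*x^3 - 0.102*x^2 - 2.424*x - 0.396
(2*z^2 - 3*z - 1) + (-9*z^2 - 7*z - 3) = -7*z^2 - 10*z - 4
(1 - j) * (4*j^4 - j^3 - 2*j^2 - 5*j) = -4*j^5 + 5*j^4 + j^3 + 3*j^2 - 5*j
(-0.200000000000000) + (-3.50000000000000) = -3.70000000000000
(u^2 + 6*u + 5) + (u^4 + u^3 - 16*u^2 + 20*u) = u^4 + u^3 - 15*u^2 + 26*u + 5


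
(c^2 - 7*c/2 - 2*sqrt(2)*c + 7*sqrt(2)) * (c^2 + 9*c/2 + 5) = c^4 - 2*sqrt(2)*c^3 + c^3 - 43*c^2/4 - 2*sqrt(2)*c^2 - 35*c/2 + 43*sqrt(2)*c/2 + 35*sqrt(2)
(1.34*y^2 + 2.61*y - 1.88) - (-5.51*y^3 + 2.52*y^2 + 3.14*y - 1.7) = 5.51*y^3 - 1.18*y^2 - 0.53*y - 0.18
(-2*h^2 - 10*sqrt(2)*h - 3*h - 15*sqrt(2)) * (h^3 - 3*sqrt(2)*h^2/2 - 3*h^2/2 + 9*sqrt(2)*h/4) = -2*h^5 - 7*sqrt(2)*h^4 + 69*h^3/2 + 63*sqrt(2)*h^2/4 - 135*h/2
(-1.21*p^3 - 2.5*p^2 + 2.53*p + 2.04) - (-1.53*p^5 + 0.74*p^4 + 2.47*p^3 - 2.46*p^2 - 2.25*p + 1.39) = 1.53*p^5 - 0.74*p^4 - 3.68*p^3 - 0.04*p^2 + 4.78*p + 0.65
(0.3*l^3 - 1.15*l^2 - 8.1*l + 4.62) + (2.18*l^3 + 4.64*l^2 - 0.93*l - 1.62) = 2.48*l^3 + 3.49*l^2 - 9.03*l + 3.0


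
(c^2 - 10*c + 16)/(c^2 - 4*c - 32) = (c - 2)/(c + 4)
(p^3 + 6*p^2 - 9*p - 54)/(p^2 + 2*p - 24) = (p^2 - 9)/(p - 4)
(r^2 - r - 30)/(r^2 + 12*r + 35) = (r - 6)/(r + 7)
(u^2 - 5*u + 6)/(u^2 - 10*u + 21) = (u - 2)/(u - 7)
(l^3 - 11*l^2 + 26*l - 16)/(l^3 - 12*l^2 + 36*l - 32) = (l - 1)/(l - 2)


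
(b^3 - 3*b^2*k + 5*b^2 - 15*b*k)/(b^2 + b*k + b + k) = b*(b^2 - 3*b*k + 5*b - 15*k)/(b^2 + b*k + b + k)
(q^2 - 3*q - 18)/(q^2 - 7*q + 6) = (q + 3)/(q - 1)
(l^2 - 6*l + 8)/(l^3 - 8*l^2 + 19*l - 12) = (l - 2)/(l^2 - 4*l + 3)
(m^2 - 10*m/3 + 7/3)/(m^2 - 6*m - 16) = (-3*m^2 + 10*m - 7)/(3*(-m^2 + 6*m + 16))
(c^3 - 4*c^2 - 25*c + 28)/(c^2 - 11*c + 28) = (c^2 + 3*c - 4)/(c - 4)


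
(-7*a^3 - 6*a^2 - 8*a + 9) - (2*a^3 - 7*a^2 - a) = -9*a^3 + a^2 - 7*a + 9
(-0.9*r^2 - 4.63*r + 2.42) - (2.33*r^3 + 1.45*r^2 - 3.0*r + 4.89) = -2.33*r^3 - 2.35*r^2 - 1.63*r - 2.47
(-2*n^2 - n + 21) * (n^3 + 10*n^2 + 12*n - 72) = -2*n^5 - 21*n^4 - 13*n^3 + 342*n^2 + 324*n - 1512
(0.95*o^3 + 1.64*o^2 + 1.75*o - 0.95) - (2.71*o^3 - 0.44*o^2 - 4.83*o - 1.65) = -1.76*o^3 + 2.08*o^2 + 6.58*o + 0.7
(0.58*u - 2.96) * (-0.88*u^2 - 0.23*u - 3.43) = -0.5104*u^3 + 2.4714*u^2 - 1.3086*u + 10.1528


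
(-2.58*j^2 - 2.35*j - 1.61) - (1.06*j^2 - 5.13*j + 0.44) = -3.64*j^2 + 2.78*j - 2.05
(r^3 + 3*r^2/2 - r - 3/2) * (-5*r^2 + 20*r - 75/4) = -5*r^5 + 25*r^4/2 + 65*r^3/4 - 325*r^2/8 - 45*r/4 + 225/8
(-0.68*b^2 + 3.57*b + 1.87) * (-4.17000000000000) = 2.8356*b^2 - 14.8869*b - 7.7979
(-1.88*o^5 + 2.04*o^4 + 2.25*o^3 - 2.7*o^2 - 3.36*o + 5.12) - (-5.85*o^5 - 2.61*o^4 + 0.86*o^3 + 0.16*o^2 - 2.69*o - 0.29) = 3.97*o^5 + 4.65*o^4 + 1.39*o^3 - 2.86*o^2 - 0.67*o + 5.41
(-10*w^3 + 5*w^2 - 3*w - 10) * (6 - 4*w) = 40*w^4 - 80*w^3 + 42*w^2 + 22*w - 60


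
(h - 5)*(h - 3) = h^2 - 8*h + 15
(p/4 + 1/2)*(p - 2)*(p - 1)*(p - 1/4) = p^4/4 - 5*p^3/16 - 15*p^2/16 + 5*p/4 - 1/4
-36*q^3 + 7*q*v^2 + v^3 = (-2*q + v)*(3*q + v)*(6*q + v)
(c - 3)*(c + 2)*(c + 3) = c^3 + 2*c^2 - 9*c - 18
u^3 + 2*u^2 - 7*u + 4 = (u - 1)^2*(u + 4)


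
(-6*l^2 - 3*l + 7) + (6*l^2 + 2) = 9 - 3*l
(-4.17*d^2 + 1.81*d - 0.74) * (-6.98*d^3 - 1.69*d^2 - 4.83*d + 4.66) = 29.1066*d^5 - 5.5865*d^4 + 22.2474*d^3 - 26.9239*d^2 + 12.0088*d - 3.4484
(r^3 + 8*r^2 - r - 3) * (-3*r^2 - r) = -3*r^5 - 25*r^4 - 5*r^3 + 10*r^2 + 3*r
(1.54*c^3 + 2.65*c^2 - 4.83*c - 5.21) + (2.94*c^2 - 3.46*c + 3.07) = 1.54*c^3 + 5.59*c^2 - 8.29*c - 2.14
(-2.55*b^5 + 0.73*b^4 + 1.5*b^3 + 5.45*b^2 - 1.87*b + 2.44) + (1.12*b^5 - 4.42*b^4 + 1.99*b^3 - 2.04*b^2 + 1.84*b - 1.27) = -1.43*b^5 - 3.69*b^4 + 3.49*b^3 + 3.41*b^2 - 0.03*b + 1.17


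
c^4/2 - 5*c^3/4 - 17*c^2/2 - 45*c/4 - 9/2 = (c/2 + 1/2)*(c - 6)*(c + 1)*(c + 3/2)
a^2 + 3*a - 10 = (a - 2)*(a + 5)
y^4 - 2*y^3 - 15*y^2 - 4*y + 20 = (y - 5)*(y - 1)*(y + 2)^2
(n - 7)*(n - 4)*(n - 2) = n^3 - 13*n^2 + 50*n - 56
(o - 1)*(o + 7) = o^2 + 6*o - 7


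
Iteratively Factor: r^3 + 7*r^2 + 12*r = (r)*(r^2 + 7*r + 12) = r*(r + 3)*(r + 4)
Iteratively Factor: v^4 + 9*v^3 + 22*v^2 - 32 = (v - 1)*(v^3 + 10*v^2 + 32*v + 32) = (v - 1)*(v + 2)*(v^2 + 8*v + 16) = (v - 1)*(v + 2)*(v + 4)*(v + 4)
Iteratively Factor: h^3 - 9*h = (h - 3)*(h^2 + 3*h) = (h - 3)*(h + 3)*(h)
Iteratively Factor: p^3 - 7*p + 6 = (p + 3)*(p^2 - 3*p + 2) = (p - 1)*(p + 3)*(p - 2)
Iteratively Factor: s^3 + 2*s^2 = (s + 2)*(s^2) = s*(s + 2)*(s)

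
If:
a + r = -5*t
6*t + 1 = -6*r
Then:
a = 1/6 - 4*t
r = -t - 1/6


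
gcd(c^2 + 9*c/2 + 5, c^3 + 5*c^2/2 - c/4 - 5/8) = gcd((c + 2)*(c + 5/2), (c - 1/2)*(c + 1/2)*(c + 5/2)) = c + 5/2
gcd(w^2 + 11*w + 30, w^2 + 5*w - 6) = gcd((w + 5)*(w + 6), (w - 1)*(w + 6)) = w + 6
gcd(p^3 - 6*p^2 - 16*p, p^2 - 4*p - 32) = p - 8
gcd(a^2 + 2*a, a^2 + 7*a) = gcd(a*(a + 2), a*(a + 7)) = a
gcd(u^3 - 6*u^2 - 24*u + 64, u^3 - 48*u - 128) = u^2 - 4*u - 32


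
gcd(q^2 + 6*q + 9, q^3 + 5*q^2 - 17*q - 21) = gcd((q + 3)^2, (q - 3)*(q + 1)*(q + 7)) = 1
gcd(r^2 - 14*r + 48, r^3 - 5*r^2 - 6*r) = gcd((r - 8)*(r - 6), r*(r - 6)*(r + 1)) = r - 6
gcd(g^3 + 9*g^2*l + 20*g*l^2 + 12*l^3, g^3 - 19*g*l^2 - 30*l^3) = g + 2*l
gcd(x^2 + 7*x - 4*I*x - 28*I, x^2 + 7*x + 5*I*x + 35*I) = x + 7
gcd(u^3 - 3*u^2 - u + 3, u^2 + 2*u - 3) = u - 1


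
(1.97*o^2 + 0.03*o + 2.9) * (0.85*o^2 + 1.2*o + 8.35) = 1.6745*o^4 + 2.3895*o^3 + 18.9505*o^2 + 3.7305*o + 24.215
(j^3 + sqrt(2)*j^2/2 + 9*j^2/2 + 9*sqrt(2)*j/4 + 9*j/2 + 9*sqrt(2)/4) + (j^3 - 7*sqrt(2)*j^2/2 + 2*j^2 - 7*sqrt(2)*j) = 2*j^3 - 3*sqrt(2)*j^2 + 13*j^2/2 - 19*sqrt(2)*j/4 + 9*j/2 + 9*sqrt(2)/4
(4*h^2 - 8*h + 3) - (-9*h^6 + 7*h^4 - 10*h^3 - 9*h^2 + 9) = 9*h^6 - 7*h^4 + 10*h^3 + 13*h^2 - 8*h - 6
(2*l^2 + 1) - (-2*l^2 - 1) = 4*l^2 + 2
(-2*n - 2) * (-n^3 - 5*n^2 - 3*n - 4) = 2*n^4 + 12*n^3 + 16*n^2 + 14*n + 8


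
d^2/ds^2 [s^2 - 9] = 2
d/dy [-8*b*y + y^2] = -8*b + 2*y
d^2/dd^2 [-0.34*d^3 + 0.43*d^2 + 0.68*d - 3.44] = 0.86 - 2.04*d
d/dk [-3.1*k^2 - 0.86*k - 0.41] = -6.2*k - 0.86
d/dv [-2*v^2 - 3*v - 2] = -4*v - 3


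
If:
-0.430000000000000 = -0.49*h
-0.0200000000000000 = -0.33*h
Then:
No Solution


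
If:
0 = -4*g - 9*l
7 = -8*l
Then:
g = 63/32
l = -7/8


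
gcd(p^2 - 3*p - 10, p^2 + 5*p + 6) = p + 2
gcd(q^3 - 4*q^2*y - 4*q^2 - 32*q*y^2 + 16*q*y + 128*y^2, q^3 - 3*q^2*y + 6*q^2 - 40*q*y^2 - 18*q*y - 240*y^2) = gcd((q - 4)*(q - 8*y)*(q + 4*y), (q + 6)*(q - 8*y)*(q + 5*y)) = -q + 8*y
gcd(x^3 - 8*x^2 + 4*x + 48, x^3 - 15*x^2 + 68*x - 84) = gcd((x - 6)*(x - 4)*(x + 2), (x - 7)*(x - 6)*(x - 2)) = x - 6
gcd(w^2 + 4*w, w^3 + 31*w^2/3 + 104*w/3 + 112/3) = w + 4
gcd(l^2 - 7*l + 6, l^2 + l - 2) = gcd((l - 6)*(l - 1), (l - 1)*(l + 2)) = l - 1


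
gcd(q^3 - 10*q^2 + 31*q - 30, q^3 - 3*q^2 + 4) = q - 2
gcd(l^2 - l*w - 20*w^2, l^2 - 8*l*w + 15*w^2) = -l + 5*w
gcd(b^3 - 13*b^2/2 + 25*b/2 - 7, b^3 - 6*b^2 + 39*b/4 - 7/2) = b^2 - 11*b/2 + 7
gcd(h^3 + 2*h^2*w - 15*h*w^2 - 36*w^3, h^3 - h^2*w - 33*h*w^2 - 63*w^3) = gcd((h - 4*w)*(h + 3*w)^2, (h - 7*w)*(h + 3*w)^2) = h^2 + 6*h*w + 9*w^2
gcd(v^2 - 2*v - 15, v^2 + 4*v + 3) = v + 3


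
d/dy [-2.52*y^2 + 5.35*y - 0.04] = 5.35 - 5.04*y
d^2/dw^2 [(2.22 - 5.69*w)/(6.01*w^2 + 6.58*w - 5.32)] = (-(5.69*w - 2.22)*(12.02*w + 6.58)*(24.04*w + 13.16) + (205.1814*w + 48.196)*(6.01*w^2 + 6.58*w - 5.32))/(6.01*w^2 + 6.58*w - 5.32)^3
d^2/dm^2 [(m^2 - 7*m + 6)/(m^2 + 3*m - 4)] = -20/(m^3 + 12*m^2 + 48*m + 64)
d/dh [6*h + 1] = 6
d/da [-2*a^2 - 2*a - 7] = -4*a - 2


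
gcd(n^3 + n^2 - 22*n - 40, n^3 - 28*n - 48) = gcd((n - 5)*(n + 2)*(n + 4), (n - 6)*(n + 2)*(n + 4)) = n^2 + 6*n + 8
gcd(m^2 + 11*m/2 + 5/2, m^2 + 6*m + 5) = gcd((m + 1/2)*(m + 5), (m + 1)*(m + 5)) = m + 5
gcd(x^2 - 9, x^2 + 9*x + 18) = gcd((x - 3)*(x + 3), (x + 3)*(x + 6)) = x + 3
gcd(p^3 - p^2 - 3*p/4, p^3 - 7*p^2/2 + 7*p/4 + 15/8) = p^2 - p - 3/4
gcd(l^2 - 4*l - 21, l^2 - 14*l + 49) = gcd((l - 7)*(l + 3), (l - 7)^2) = l - 7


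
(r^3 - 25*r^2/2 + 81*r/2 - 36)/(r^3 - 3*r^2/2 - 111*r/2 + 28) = (2*r^2 - 9*r + 9)/(2*r^2 + 13*r - 7)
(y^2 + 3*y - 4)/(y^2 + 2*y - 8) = (y - 1)/(y - 2)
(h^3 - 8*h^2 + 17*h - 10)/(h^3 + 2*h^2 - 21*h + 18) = (h^2 - 7*h + 10)/(h^2 + 3*h - 18)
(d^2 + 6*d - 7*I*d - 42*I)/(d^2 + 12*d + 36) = (d - 7*I)/(d + 6)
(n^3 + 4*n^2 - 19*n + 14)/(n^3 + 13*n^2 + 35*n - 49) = (n - 2)/(n + 7)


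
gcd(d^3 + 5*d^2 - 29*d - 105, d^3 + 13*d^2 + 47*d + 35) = d + 7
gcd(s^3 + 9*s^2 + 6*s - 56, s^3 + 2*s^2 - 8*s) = s^2 + 2*s - 8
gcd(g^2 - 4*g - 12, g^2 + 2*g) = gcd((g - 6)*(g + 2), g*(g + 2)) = g + 2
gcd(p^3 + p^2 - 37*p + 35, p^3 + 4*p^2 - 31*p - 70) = p^2 + 2*p - 35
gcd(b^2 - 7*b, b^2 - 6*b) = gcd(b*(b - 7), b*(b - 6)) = b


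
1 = 1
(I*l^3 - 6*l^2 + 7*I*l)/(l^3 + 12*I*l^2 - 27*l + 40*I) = l*(I*l - 7)/(l^2 + 13*I*l - 40)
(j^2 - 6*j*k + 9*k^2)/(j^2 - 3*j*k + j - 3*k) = (j - 3*k)/(j + 1)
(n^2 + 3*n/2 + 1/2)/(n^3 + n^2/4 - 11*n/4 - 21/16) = 8*(n + 1)/(8*n^2 - 2*n - 21)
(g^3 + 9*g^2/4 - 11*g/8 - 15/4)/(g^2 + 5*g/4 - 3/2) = (8*g^2 + 2*g - 15)/(2*(4*g - 3))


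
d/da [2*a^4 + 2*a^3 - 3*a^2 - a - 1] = 8*a^3 + 6*a^2 - 6*a - 1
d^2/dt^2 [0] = 0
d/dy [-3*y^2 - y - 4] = -6*y - 1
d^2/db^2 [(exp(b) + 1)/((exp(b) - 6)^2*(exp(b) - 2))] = (4*exp(4*b) + 15*exp(3*b) - 162*exp(2*b) + 196*exp(b) + 264)*exp(b)/(exp(7*b) - 30*exp(6*b) + 372*exp(5*b) - 2456*exp(4*b) + 9264*exp(3*b) - 19872*exp(2*b) + 22464*exp(b) - 10368)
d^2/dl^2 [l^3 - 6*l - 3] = 6*l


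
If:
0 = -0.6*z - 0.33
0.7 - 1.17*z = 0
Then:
No Solution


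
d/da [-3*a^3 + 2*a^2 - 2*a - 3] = -9*a^2 + 4*a - 2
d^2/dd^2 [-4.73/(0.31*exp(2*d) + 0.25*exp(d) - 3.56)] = (-4.73*(0.62*exp(d) + 0.25)*(1.24*exp(d) + 0.5)*exp(d) + (5.8652*exp(d) + 1.1825)*(0.31*exp(2*d) + 0.25*exp(d) - 3.56))*exp(d)/(0.31*exp(2*d) + 0.25*exp(d) - 3.56)^3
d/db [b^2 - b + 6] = 2*b - 1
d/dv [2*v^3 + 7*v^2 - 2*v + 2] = 6*v^2 + 14*v - 2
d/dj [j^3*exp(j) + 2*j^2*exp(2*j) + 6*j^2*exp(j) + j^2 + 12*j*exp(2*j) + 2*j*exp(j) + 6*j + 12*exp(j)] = j^3*exp(j) + 4*j^2*exp(2*j) + 9*j^2*exp(j) + 28*j*exp(2*j) + 14*j*exp(j) + 2*j + 12*exp(2*j) + 14*exp(j) + 6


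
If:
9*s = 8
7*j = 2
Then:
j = 2/7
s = 8/9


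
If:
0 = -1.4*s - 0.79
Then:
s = -0.56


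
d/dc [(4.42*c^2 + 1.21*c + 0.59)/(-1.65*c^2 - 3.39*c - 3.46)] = (-12.9873*c^2 - 28.6394*c - 2.1865)/(2.7225*c^4 + 11.187*c^3 + 22.9101*c^2 + 23.4588*c + 11.9716)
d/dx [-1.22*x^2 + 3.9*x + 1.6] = 3.9 - 2.44*x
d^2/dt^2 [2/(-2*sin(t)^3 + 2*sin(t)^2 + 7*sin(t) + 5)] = 2*(-36*sin(t)^6 + 44*sin(t)^5 + 60*sin(t)^4 - 196*sin(t)^3 - 69*sin(t)^2 + 179*sin(t) + 78)/(-2*sin(t)^3 + 2*sin(t)^2 + 7*sin(t) + 5)^3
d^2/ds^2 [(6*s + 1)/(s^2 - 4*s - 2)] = 2*((23 - 18*s)*(-s^2 + 4*s + 2) - 4*(s - 2)^2*(6*s + 1))/(-s^2 + 4*s + 2)^3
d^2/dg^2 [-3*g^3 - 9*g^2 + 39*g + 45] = -18*g - 18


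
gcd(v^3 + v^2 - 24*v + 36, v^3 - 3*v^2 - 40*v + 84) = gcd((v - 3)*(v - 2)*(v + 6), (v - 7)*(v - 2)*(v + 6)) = v^2 + 4*v - 12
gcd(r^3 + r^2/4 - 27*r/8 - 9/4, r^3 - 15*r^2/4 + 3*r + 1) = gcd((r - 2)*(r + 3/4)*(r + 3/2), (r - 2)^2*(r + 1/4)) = r - 2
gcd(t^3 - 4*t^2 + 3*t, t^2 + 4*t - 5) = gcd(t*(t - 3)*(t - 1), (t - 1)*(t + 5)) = t - 1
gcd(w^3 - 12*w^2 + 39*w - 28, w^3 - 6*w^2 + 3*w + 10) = 1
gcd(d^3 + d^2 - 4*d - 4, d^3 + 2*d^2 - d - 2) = d^2 + 3*d + 2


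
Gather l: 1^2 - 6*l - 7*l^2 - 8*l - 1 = -7*l^2 - 14*l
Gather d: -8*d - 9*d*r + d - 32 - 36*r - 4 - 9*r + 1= d*(-9*r - 7) - 45*r - 35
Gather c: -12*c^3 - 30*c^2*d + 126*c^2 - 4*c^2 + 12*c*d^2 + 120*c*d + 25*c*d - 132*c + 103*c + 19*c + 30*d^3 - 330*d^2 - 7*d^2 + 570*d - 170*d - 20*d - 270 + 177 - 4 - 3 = -12*c^3 + c^2*(122 - 30*d) + c*(12*d^2 + 145*d - 10) + 30*d^3 - 337*d^2 + 380*d - 100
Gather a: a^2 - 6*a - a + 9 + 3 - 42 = a^2 - 7*a - 30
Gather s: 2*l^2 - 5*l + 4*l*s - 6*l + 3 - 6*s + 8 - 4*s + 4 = 2*l^2 - 11*l + s*(4*l - 10) + 15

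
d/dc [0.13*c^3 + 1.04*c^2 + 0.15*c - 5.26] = 0.39*c^2 + 2.08*c + 0.15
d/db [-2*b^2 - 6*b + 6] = -4*b - 6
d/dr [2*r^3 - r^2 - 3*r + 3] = 6*r^2 - 2*r - 3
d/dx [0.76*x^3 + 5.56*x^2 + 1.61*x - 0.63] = 2.28*x^2 + 11.12*x + 1.61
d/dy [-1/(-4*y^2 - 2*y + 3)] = 2*(-4*y - 1)/(4*y^2 + 2*y - 3)^2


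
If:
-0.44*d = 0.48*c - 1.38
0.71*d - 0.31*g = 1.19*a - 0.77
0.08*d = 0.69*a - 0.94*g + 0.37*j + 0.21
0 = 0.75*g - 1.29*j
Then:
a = 2.35085888016215*j - 0.533823156827971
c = 4.68928933367114 - 4.30022802128199*j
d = 4.69115784139853*j - 1.97922472764125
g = 1.72*j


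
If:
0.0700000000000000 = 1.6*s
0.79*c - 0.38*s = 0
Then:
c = 0.02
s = 0.04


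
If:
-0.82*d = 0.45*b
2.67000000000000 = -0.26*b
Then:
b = -10.27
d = 5.64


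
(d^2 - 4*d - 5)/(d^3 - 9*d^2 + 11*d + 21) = (d - 5)/(d^2 - 10*d + 21)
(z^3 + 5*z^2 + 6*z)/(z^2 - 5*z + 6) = z*(z^2 + 5*z + 6)/(z^2 - 5*z + 6)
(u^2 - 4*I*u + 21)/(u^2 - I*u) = (u^2 - 4*I*u + 21)/(u*(u - I))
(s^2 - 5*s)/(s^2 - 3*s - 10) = s/(s + 2)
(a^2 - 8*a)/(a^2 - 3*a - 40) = a/(a + 5)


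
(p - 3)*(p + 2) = p^2 - p - 6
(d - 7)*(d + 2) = d^2 - 5*d - 14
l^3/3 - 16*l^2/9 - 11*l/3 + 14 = (l/3 + 1)*(l - 6)*(l - 7/3)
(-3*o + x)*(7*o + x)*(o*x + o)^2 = -21*o^4*x^2 - 42*o^4*x - 21*o^4 + 4*o^3*x^3 + 8*o^3*x^2 + 4*o^3*x + o^2*x^4 + 2*o^2*x^3 + o^2*x^2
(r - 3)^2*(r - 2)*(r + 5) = r^4 - 3*r^3 - 19*r^2 + 87*r - 90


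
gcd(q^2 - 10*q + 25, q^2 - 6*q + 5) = q - 5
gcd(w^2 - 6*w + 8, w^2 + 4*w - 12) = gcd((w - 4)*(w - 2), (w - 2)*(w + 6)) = w - 2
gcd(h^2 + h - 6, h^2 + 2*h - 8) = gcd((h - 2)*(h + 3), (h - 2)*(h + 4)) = h - 2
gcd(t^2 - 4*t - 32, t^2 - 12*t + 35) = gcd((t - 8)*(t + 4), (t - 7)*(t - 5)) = 1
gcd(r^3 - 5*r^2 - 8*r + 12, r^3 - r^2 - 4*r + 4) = r^2 + r - 2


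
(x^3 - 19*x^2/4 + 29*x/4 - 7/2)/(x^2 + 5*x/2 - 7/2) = (4*x^2 - 15*x + 14)/(2*(2*x + 7))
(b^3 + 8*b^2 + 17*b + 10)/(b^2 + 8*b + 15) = (b^2 + 3*b + 2)/(b + 3)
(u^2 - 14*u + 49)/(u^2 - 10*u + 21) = (u - 7)/(u - 3)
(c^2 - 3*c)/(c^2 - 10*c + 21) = c/(c - 7)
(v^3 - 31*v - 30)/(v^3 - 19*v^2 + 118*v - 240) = (v^2 + 6*v + 5)/(v^2 - 13*v + 40)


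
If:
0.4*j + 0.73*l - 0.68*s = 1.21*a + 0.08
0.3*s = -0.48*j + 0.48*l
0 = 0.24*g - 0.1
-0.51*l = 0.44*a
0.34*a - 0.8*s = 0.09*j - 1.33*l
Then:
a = -0.06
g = 0.42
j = 0.02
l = 0.05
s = 0.06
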